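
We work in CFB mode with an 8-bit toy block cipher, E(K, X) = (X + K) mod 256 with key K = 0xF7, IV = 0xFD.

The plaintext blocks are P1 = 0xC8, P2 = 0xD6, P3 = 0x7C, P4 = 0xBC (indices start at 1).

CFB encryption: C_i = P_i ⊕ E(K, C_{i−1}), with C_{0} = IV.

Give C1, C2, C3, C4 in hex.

C1 = 0x3C, C2 = 0xE5, C3 = 0xA0, C4 = 0x2B

C1: E(K, 0xFD) = 0xF4; 0xC8 ⊕ 0xF4 = 0x3C.
C2: E(K, 0x3C) = 0x33; 0xD6 ⊕ 0x33 = 0xE5.
C3: E(K, 0xE5) = 0xDC; 0x7C ⊕ 0xDC = 0xA0.
C4: E(K, 0xA0) = 0x97; 0xBC ⊕ 0x97 = 0x2B.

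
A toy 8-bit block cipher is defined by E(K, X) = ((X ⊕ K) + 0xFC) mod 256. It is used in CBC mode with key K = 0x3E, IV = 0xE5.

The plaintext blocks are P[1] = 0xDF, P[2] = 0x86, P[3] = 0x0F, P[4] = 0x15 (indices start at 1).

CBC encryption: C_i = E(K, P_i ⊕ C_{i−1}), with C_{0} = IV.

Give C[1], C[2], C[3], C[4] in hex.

C[1] = 0x00, C[2] = 0xB4, C[3] = 0x81, C[4] = 0xA6

C[1]: P[1] ⊕ 0xE5 = 0x3A; E(K, 0x3A) = 0x00.
C[2]: P[2] ⊕ 0x00 = 0x86; E(K, 0x86) = 0xB4.
C[3]: P[3] ⊕ 0xB4 = 0xBB; E(K, 0xBB) = 0x81.
C[4]: P[4] ⊕ 0x81 = 0x94; E(K, 0x94) = 0xA6.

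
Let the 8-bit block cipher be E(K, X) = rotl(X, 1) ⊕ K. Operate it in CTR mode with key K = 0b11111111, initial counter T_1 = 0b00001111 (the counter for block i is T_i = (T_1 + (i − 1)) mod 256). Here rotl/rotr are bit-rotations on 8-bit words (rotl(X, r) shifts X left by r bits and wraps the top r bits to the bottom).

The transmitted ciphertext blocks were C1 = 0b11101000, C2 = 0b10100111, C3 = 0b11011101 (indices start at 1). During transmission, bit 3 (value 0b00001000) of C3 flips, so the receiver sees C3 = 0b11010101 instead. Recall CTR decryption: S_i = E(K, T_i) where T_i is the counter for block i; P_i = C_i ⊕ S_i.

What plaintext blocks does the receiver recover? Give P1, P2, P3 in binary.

Only C3 changed, to 0b11010101. In CTR, a change in C_i flips the same bit in P_i only; the keystream is unaffected. Decrypting the received ciphertext:
P1: T = 0b00001111, S = E(K, T) = 0b11100001; 0b11101000 ⊕ 0b11100001 = 0b00001001.
P2: T = 0b00010000, S = E(K, T) = 0b11011111; 0b10100111 ⊕ 0b11011111 = 0b01111000.
P3: T = 0b00010001, S = E(K, T) = 0b11011101; 0b11010101 ⊕ 0b11011101 = 0b00001000.
Blocks that differ from the original plaintext: P3.

P1 = 0b00001001, P2 = 0b01111000, P3 = 0b00001000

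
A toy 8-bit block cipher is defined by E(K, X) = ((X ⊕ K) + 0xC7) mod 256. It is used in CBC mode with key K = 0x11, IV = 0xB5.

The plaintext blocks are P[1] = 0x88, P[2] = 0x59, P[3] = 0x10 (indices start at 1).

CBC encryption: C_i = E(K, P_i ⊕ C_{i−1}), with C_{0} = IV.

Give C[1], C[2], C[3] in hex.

C[1]: P[1] ⊕ 0xB5 = 0x3D; E(K, 0x3D) = 0xF3.
C[2]: P[2] ⊕ 0xF3 = 0xAA; E(K, 0xAA) = 0x82.
C[3]: P[3] ⊕ 0x82 = 0x92; E(K, 0x92) = 0x4A.

C[1] = 0xF3, C[2] = 0x82, C[3] = 0x4A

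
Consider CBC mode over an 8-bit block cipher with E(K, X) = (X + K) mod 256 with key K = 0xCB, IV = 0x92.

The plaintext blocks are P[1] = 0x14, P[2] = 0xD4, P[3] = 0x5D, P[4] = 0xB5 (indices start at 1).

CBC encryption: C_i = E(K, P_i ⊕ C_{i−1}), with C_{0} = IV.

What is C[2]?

C[2] = 0x50

C[1]: P[1] ⊕ 0x92 = 0x86; E(K, 0x86) = 0x51.
C[2]: P[2] ⊕ 0x51 = 0x85; E(K, 0x85) = 0x50.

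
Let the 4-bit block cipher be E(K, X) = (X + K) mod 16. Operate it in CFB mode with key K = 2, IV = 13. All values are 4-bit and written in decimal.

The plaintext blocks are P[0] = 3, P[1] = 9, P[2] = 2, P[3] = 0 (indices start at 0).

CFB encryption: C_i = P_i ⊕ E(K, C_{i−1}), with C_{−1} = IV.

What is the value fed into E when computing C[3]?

C[0]: E(K, 13) = 15; 3 ⊕ 15 = 12.
C[1]: E(K, 12) = 14; 9 ⊕ 14 = 7.
C[2]: E(K, 7) = 9; 2 ⊕ 9 = 11.
C[3]: E(K, 11) = 13; 0 ⊕ 13 = 13.
So the input to E for block [3] is 11.

11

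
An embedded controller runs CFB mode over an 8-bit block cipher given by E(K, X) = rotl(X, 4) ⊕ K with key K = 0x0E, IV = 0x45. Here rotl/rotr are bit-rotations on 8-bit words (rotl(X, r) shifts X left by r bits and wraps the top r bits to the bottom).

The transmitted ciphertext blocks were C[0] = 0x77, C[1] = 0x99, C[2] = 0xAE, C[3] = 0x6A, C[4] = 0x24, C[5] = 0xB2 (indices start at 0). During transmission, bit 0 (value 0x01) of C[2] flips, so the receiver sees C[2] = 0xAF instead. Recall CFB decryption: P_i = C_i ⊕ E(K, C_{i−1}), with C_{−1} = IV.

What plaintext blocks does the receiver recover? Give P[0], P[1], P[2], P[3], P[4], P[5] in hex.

P[0] = 0x2D, P[1] = 0xE0, P[2] = 0x38, P[3] = 0x9E, P[4] = 0x8C, P[5] = 0xFE

Only C[2] changed, to 0xAF. In CFB, a change in C_i flips the same bit in P_i and garbles P_{i+1}. Decrypting the received ciphertext:
P[0]: E(K, 0x45) = 0x5A; 0x77 ⊕ 0x5A = 0x2D.
P[1]: E(K, 0x77) = 0x79; 0x99 ⊕ 0x79 = 0xE0.
P[2]: E(K, 0x99) = 0x97; 0xAF ⊕ 0x97 = 0x38.
P[3]: E(K, 0xAF) = 0xF4; 0x6A ⊕ 0xF4 = 0x9E.
P[4]: E(K, 0x6A) = 0xA8; 0x24 ⊕ 0xA8 = 0x8C.
P[5]: E(K, 0x24) = 0x4C; 0xB2 ⊕ 0x4C = 0xFE.
Blocks that differ from the original plaintext: P[2], P[3].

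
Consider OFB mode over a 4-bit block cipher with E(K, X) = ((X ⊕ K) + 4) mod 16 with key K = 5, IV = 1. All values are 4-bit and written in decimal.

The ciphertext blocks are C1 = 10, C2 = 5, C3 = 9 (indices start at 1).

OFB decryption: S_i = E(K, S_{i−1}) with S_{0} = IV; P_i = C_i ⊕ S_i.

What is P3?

P3 = 1

P1: S = E(K, 1) = 8; 10 ⊕ 8 = 2.
P2: S = E(K, 8) = 1; 5 ⊕ 1 = 4.
P3: S = E(K, 1) = 8; 9 ⊕ 8 = 1.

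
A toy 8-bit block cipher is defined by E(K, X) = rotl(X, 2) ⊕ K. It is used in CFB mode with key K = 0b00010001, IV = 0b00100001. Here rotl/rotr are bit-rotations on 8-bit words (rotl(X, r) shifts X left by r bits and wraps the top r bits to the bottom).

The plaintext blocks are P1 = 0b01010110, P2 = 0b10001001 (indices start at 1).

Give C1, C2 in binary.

C1 = 0b11000011, C2 = 0b10010111

CFB encryption: C_i = P_i ⊕ E(K, C_{i−1}), with C_{0} = IV.
C1: E(K, 0b00100001) = 0b10010101; 0b01010110 ⊕ 0b10010101 = 0b11000011.
C2: E(K, 0b11000011) = 0b00011110; 0b10001001 ⊕ 0b00011110 = 0b10010111.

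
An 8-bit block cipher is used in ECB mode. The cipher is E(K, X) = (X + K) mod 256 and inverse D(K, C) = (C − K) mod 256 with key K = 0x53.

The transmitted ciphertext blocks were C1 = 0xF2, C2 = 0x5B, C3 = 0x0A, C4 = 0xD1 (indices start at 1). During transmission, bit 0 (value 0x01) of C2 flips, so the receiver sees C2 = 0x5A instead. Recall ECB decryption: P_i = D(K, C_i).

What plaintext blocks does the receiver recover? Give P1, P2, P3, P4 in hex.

P1 = 0x9F, P2 = 0x07, P3 = 0xB7, P4 = 0x7E

Only C2 changed, to 0x5A. In ECB, a change in C_i affects only P_i. Decrypting the received ciphertext:
P1: D(K, 0xF2) = 0x9F.
P2: D(K, 0x5A) = 0x07.
P3: D(K, 0x0A) = 0xB7.
P4: D(K, 0xD1) = 0x7E.
Blocks that differ from the original plaintext: P2.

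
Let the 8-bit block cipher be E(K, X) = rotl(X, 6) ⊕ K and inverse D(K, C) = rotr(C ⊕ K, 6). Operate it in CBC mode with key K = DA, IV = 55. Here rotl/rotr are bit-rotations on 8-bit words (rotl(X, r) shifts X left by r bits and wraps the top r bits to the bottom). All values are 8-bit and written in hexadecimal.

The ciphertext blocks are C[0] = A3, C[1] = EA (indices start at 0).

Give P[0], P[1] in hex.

CBC decryption: P_i = D(K, C_i) ⊕ C_{i−1}, with C_{−1} = IV.
P[0]: D(K, A3) = E5; E5 ⊕ 55 = B0.
P[1]: D(K, EA) = C0; C0 ⊕ A3 = 63.

P[0] = B0, P[1] = 63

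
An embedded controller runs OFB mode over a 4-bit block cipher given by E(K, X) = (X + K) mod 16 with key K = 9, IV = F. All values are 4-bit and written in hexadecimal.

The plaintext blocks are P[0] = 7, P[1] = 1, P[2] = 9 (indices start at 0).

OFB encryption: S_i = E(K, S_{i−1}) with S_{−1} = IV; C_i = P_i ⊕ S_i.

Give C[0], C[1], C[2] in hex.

C[0] = F, C[1] = 0, C[2] = 3

C[0]: S = E(K, F) = 8; 7 ⊕ 8 = F.
C[1]: S = E(K, 8) = 1; 1 ⊕ 1 = 0.
C[2]: S = E(K, 1) = A; 9 ⊕ A = 3.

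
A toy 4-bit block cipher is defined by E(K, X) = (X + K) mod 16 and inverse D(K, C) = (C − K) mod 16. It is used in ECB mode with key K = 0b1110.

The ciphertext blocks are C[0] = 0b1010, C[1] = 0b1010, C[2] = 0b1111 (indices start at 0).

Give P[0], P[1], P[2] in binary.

ECB decryption: P_i = D(K, C_i).
P[0]: D(K, 0b1010) = 0b1100.
P[1]: D(K, 0b1010) = 0b1100.
P[2]: D(K, 0b1111) = 0b0001.

P[0] = 0b1100, P[1] = 0b1100, P[2] = 0b0001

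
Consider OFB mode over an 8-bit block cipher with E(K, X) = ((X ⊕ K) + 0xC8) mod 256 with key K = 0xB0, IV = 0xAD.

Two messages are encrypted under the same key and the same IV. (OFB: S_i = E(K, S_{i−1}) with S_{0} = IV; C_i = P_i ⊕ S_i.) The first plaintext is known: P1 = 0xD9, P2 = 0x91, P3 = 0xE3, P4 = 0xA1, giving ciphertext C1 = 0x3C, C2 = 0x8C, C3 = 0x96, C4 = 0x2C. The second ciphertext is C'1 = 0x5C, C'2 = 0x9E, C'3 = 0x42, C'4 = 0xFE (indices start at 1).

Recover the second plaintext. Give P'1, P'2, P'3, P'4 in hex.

In OFB with a reused IV, both messages share the same keystream S_i, so C_i ⊕ C'_i = P_i ⊕ P'_i and thus P'_i = P_i ⊕ C_i ⊕ C'_i.
P'1: 0xD9 ⊕ 0x3C ⊕ 0x5C = 0xB9.
P'2: 0x91 ⊕ 0x8C ⊕ 0x9E = 0x83.
P'3: 0xE3 ⊕ 0x96 ⊕ 0x42 = 0x37.
P'4: 0xA1 ⊕ 0x2C ⊕ 0xFE = 0x73.

P'1 = 0xB9, P'2 = 0x83, P'3 = 0x37, P'4 = 0x73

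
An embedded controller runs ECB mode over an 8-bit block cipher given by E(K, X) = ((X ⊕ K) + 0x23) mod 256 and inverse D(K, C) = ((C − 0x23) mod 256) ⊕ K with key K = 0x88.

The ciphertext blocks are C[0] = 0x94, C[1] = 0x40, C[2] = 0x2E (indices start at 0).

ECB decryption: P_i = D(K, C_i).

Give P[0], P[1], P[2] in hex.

P[0] = 0xF9, P[1] = 0x95, P[2] = 0x83

P[0]: D(K, 0x94) = 0xF9.
P[1]: D(K, 0x40) = 0x95.
P[2]: D(K, 0x2E) = 0x83.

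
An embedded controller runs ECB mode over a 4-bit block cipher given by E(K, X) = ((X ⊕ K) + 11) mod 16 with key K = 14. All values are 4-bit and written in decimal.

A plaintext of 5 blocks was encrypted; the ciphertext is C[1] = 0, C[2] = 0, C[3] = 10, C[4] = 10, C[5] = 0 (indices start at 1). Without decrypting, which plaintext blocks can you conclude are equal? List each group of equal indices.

ECB encrypts each block independently with the same key, so equal ciphertext blocks imply equal plaintext blocks.
C[1] = C[2] = C[5] = 0, so P[1] = P[2] = P[5].
C[3] = C[4] = 10, so P[3] = P[4].

P[1] = P[2] = P[5]; P[3] = P[4]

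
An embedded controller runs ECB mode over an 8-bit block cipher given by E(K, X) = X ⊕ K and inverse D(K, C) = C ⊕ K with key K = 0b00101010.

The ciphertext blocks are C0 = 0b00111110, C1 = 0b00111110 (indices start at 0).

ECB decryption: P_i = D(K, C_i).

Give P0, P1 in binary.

P0: D(K, 0b00111110) = 0b00010100.
P1: D(K, 0b00111110) = 0b00010100.

P0 = 0b00010100, P1 = 0b00010100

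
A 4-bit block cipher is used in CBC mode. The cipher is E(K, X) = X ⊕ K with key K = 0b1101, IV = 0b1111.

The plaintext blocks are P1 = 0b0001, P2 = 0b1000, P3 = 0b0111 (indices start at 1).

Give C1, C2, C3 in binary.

C1 = 0b0011, C2 = 0b0110, C3 = 0b1100

CBC encryption: C_i = E(K, P_i ⊕ C_{i−1}), with C_{0} = IV.
C1: P1 ⊕ 0b1111 = 0b1110; E(K, 0b1110) = 0b0011.
C2: P2 ⊕ 0b0011 = 0b1011; E(K, 0b1011) = 0b0110.
C3: P3 ⊕ 0b0110 = 0b0001; E(K, 0b0001) = 0b1100.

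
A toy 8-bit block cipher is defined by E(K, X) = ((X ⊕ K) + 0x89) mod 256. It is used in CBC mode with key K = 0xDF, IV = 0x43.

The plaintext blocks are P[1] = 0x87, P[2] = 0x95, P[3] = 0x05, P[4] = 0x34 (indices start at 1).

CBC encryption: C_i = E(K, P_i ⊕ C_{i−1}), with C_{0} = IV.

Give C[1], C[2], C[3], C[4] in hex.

C[1] = 0xA4, C[2] = 0x77, C[3] = 0x36, C[4] = 0x66

C[1]: P[1] ⊕ 0x43 = 0xC4; E(K, 0xC4) = 0xA4.
C[2]: P[2] ⊕ 0xA4 = 0x31; E(K, 0x31) = 0x77.
C[3]: P[3] ⊕ 0x77 = 0x72; E(K, 0x72) = 0x36.
C[4]: P[4] ⊕ 0x36 = 0x02; E(K, 0x02) = 0x66.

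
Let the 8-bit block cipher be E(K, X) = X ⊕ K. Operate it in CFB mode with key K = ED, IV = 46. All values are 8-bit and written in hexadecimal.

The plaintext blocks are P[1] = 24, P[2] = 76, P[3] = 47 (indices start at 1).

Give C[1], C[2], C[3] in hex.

C[1] = 8F, C[2] = 14, C[3] = BE

CFB encryption: C_i = P_i ⊕ E(K, C_{i−1}), with C_{0} = IV.
C[1]: E(K, 46) = AB; 24 ⊕ AB = 8F.
C[2]: E(K, 8F) = 62; 76 ⊕ 62 = 14.
C[3]: E(K, 14) = F9; 47 ⊕ F9 = BE.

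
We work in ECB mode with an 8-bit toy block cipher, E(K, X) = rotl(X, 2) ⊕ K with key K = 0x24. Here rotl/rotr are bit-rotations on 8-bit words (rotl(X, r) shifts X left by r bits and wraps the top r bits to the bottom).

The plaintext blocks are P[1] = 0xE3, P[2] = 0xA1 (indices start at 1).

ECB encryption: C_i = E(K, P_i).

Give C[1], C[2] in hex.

C[1] = 0xAB, C[2] = 0xA2

C[1]: E(K, 0xE3) = 0xAB.
C[2]: E(K, 0xA1) = 0xA2.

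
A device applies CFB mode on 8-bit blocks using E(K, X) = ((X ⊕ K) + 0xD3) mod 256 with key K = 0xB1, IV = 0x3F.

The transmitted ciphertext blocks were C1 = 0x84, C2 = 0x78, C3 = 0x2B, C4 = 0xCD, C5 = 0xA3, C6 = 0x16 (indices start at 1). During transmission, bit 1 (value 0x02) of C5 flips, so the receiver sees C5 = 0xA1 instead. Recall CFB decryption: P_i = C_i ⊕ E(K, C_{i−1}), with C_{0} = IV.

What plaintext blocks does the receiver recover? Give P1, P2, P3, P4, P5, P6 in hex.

Only C5 changed, to 0xA1. In CFB, a change in C_i flips the same bit in P_i and garbles P_{i+1}. Decrypting the received ciphertext:
P1: E(K, 0x3F) = 0x61; 0x84 ⊕ 0x61 = 0xE5.
P2: E(K, 0x84) = 0x08; 0x78 ⊕ 0x08 = 0x70.
P3: E(K, 0x78) = 0x9C; 0x2B ⊕ 0x9C = 0xB7.
P4: E(K, 0x2B) = 0x6D; 0xCD ⊕ 0x6D = 0xA0.
P5: E(K, 0xCD) = 0x4F; 0xA1 ⊕ 0x4F = 0xEE.
P6: E(K, 0xA1) = 0xE3; 0x16 ⊕ 0xE3 = 0xF5.
Blocks that differ from the original plaintext: P5, P6.

P1 = 0xE5, P2 = 0x70, P3 = 0xB7, P4 = 0xA0, P5 = 0xEE, P6 = 0xF5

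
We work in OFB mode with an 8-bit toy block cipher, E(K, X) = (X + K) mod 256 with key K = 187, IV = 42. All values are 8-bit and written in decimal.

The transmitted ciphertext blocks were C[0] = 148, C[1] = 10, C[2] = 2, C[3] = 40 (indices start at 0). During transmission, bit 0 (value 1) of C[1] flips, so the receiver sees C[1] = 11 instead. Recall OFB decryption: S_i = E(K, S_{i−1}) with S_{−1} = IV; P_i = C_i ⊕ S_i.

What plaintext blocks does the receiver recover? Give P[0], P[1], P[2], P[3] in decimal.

P[0] = 113, P[1] = 171, P[2] = 89, P[3] = 62

Only C[1] changed, to 11. In OFB, a change in C_i flips the same bit in P_i only; the keystream is unaffected. Decrypting the received ciphertext:
P[0]: S = E(K, 42) = 229; 148 ⊕ 229 = 113.
P[1]: S = E(K, 229) = 160; 11 ⊕ 160 = 171.
P[2]: S = E(K, 160) = 91; 2 ⊕ 91 = 89.
P[3]: S = E(K, 91) = 22; 40 ⊕ 22 = 62.
Blocks that differ from the original plaintext: P[1].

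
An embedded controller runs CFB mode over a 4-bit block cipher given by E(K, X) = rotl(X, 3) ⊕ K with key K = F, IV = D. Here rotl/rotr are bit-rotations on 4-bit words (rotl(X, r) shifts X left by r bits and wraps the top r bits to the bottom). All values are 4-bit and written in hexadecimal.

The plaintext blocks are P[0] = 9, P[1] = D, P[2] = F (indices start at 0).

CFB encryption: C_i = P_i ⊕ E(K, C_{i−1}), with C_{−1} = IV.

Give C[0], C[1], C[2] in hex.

C[0] = 8, C[1] = 6, C[2] = 3

C[0]: E(K, D) = 1; 9 ⊕ 1 = 8.
C[1]: E(K, 8) = B; D ⊕ B = 6.
C[2]: E(K, 6) = C; F ⊕ C = 3.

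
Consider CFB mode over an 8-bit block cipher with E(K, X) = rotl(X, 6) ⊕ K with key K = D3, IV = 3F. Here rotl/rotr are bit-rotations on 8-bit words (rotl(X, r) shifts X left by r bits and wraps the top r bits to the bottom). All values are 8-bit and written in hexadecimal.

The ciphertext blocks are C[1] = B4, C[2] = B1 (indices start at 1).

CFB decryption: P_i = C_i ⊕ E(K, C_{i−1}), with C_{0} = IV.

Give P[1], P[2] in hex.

P[1] = A8, P[2] = 4F

P[1]: E(K, 3F) = 1C; B4 ⊕ 1C = A8.
P[2]: E(K, B4) = FE; B1 ⊕ FE = 4F.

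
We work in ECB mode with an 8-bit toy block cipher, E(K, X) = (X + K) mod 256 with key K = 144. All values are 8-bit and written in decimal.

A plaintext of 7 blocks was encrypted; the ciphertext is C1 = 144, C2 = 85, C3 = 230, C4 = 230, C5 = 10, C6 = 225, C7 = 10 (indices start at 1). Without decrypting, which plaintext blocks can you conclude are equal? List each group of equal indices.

ECB encrypts each block independently with the same key, so equal ciphertext blocks imply equal plaintext blocks.
C3 = C4 = 230, so P3 = P4.
C5 = C7 = 10, so P5 = P7.

P3 = P4; P5 = P7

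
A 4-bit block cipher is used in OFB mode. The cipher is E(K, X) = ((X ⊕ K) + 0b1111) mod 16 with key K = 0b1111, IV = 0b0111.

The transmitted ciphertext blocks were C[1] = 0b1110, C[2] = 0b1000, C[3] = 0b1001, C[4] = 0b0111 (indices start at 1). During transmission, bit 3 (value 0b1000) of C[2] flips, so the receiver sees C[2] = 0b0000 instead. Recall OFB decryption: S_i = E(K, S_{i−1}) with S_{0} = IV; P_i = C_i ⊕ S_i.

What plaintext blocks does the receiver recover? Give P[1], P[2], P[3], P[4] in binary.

Only C[2] changed, to 0b0000. In OFB, a change in C_i flips the same bit in P_i only; the keystream is unaffected. Decrypting the received ciphertext:
P[1]: S = E(K, 0b0111) = 0b0111; 0b1110 ⊕ 0b0111 = 0b1001.
P[2]: S = E(K, 0b0111) = 0b0111; 0b0000 ⊕ 0b0111 = 0b0111.
P[3]: S = E(K, 0b0111) = 0b0111; 0b1001 ⊕ 0b0111 = 0b1110.
P[4]: S = E(K, 0b0111) = 0b0111; 0b0111 ⊕ 0b0111 = 0b0000.
Blocks that differ from the original plaintext: P[2].

P[1] = 0b1001, P[2] = 0b0111, P[3] = 0b1110, P[4] = 0b0000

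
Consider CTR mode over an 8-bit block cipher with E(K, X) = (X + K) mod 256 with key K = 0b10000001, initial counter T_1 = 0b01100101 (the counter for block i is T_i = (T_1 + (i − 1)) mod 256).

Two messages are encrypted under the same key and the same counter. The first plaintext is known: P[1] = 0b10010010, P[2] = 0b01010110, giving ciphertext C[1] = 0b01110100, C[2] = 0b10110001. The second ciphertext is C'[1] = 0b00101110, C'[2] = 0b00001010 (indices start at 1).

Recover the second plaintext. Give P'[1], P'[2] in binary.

In CTR with a reused counter, both messages share the same keystream S_i, so C_i ⊕ C'_i = P_i ⊕ P'_i and thus P'_i = P_i ⊕ C_i ⊕ C'_i.
P'[1]: 0b10010010 ⊕ 0b01110100 ⊕ 0b00101110 = 0b11001000.
P'[2]: 0b01010110 ⊕ 0b10110001 ⊕ 0b00001010 = 0b11101101.

P'[1] = 0b11001000, P'[2] = 0b11101101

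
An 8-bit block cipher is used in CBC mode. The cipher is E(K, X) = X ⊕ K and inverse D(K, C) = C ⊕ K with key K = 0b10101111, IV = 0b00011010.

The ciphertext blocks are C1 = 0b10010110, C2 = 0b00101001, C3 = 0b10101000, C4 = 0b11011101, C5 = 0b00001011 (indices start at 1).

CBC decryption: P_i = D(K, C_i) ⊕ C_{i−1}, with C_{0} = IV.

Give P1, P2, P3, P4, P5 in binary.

P1 = 0b00100011, P2 = 0b00010000, P3 = 0b00101110, P4 = 0b11011010, P5 = 0b01111001

P1: D(K, 0b10010110) = 0b00111001; 0b00111001 ⊕ 0b00011010 = 0b00100011.
P2: D(K, 0b00101001) = 0b10000110; 0b10000110 ⊕ 0b10010110 = 0b00010000.
P3: D(K, 0b10101000) = 0b00000111; 0b00000111 ⊕ 0b00101001 = 0b00101110.
P4: D(K, 0b11011101) = 0b01110010; 0b01110010 ⊕ 0b10101000 = 0b11011010.
P5: D(K, 0b00001011) = 0b10100100; 0b10100100 ⊕ 0b11011101 = 0b01111001.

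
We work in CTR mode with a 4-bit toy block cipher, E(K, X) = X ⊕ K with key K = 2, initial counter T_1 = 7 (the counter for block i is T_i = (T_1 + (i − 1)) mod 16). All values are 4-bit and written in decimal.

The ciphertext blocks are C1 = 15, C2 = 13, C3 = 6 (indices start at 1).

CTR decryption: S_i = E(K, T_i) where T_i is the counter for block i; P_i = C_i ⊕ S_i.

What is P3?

P3 = 13

P3: T = 9, S = E(K, T) = 11; 6 ⊕ 11 = 13.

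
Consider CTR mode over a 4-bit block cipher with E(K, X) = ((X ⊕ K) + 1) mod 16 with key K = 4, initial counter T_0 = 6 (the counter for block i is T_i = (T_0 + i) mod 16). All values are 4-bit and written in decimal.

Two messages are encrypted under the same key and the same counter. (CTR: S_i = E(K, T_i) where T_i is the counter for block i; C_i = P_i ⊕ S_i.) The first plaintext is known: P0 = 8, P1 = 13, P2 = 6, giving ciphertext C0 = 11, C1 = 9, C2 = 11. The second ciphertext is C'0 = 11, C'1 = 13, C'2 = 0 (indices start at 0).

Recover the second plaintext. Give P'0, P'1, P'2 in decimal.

In CTR with a reused counter, both messages share the same keystream S_i, so C_i ⊕ C'_i = P_i ⊕ P'_i and thus P'_i = P_i ⊕ C_i ⊕ C'_i.
P'0: 8 ⊕ 11 ⊕ 11 = 8.
P'1: 13 ⊕ 9 ⊕ 13 = 9.
P'2: 6 ⊕ 11 ⊕ 0 = 13.

P'0 = 8, P'1 = 9, P'2 = 13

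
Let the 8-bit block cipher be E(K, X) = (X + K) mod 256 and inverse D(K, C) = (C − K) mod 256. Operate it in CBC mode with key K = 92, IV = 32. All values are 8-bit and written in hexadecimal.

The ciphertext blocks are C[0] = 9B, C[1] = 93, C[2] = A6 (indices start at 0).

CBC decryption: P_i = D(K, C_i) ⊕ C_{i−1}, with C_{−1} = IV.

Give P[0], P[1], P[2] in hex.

P[0]: D(K, 9B) = 09; 09 ⊕ 32 = 3B.
P[1]: D(K, 93) = 01; 01 ⊕ 9B = 9A.
P[2]: D(K, A6) = 14; 14 ⊕ 93 = 87.

P[0] = 3B, P[1] = 9A, P[2] = 87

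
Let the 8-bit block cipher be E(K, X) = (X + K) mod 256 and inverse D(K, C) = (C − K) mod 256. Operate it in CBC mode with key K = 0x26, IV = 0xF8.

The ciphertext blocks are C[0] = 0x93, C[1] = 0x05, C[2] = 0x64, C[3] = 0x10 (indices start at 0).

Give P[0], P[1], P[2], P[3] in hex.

P[0] = 0x95, P[1] = 0x4C, P[2] = 0x3B, P[3] = 0x8E

CBC decryption: P_i = D(K, C_i) ⊕ C_{i−1}, with C_{−1} = IV.
P[0]: D(K, 0x93) = 0x6D; 0x6D ⊕ 0xF8 = 0x95.
P[1]: D(K, 0x05) = 0xDF; 0xDF ⊕ 0x93 = 0x4C.
P[2]: D(K, 0x64) = 0x3E; 0x3E ⊕ 0x05 = 0x3B.
P[3]: D(K, 0x10) = 0xEA; 0xEA ⊕ 0x64 = 0x8E.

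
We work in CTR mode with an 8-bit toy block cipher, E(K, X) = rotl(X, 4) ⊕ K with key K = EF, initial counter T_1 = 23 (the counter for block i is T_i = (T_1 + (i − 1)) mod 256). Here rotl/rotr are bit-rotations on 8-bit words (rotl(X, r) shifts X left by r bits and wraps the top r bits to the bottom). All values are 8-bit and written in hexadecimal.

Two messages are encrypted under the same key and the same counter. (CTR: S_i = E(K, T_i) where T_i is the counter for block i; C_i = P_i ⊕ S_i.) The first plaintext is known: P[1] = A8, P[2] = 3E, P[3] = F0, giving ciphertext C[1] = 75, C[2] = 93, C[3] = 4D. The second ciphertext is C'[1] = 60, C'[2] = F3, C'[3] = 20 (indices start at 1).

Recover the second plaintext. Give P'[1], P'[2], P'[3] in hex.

In CTR with a reused counter, both messages share the same keystream S_i, so C_i ⊕ C'_i = P_i ⊕ P'_i and thus P'_i = P_i ⊕ C_i ⊕ C'_i.
P'[1]: A8 ⊕ 75 ⊕ 60 = BD.
P'[2]: 3E ⊕ 93 ⊕ F3 = 5E.
P'[3]: F0 ⊕ 4D ⊕ 20 = 9D.

P'[1] = BD, P'[2] = 5E, P'[3] = 9D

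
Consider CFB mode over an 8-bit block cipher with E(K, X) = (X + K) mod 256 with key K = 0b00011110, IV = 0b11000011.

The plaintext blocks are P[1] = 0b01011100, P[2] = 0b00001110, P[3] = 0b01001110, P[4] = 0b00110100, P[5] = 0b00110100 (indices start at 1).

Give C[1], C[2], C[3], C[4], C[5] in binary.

CFB encryption: C_i = P_i ⊕ E(K, C_{i−1}), with C_{0} = IV.
C[1]: E(K, 0b11000011) = 0b11100001; 0b01011100 ⊕ 0b11100001 = 0b10111101.
C[2]: E(K, 0b10111101) = 0b11011011; 0b00001110 ⊕ 0b11011011 = 0b11010101.
C[3]: E(K, 0b11010101) = 0b11110011; 0b01001110 ⊕ 0b11110011 = 0b10111101.
C[4]: E(K, 0b10111101) = 0b11011011; 0b00110100 ⊕ 0b11011011 = 0b11101111.
C[5]: E(K, 0b11101111) = 0b00001101; 0b00110100 ⊕ 0b00001101 = 0b00111001.

C[1] = 0b10111101, C[2] = 0b11010101, C[3] = 0b10111101, C[4] = 0b11101111, C[5] = 0b00111001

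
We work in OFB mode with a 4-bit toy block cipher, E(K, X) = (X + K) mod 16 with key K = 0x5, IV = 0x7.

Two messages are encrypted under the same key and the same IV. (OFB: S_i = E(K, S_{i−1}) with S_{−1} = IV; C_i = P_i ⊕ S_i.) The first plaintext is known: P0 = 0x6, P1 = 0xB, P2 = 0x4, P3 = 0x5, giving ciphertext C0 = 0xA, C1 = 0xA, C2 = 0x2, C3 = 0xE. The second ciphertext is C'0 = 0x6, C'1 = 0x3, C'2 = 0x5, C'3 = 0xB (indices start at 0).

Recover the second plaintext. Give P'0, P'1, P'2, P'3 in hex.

P'0 = 0xA, P'1 = 0x2, P'2 = 0x3, P'3 = 0x0

In OFB with a reused IV, both messages share the same keystream S_i, so C_i ⊕ C'_i = P_i ⊕ P'_i and thus P'_i = P_i ⊕ C_i ⊕ C'_i.
P'0: 0x6 ⊕ 0xA ⊕ 0x6 = 0xA.
P'1: 0xB ⊕ 0xA ⊕ 0x3 = 0x2.
P'2: 0x4 ⊕ 0x2 ⊕ 0x5 = 0x3.
P'3: 0x5 ⊕ 0xE ⊕ 0xB = 0x0.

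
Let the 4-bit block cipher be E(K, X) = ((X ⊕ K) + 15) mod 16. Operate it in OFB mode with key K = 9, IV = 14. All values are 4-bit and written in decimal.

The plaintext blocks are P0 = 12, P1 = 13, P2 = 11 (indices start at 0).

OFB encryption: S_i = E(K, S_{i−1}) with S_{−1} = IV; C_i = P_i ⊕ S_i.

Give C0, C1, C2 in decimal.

C0 = 10, C1 = 3, C2 = 13

C0: S = E(K, 14) = 6; 12 ⊕ 6 = 10.
C1: S = E(K, 6) = 14; 13 ⊕ 14 = 3.
C2: S = E(K, 14) = 6; 11 ⊕ 6 = 13.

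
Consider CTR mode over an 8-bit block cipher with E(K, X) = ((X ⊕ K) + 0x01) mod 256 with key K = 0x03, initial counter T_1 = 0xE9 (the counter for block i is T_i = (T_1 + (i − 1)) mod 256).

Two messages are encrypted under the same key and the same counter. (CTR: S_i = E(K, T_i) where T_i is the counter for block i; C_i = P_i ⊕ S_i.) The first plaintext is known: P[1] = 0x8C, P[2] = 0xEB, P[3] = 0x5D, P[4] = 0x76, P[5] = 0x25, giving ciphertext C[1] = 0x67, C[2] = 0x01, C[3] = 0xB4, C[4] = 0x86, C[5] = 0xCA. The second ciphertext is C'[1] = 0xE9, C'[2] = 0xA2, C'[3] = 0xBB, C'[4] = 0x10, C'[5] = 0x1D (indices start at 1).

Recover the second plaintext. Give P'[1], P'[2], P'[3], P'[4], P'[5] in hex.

In CTR with a reused counter, both messages share the same keystream S_i, so C_i ⊕ C'_i = P_i ⊕ P'_i and thus P'_i = P_i ⊕ C_i ⊕ C'_i.
P'[1]: 0x8C ⊕ 0x67 ⊕ 0xE9 = 0x02.
P'[2]: 0xEB ⊕ 0x01 ⊕ 0xA2 = 0x48.
P'[3]: 0x5D ⊕ 0xB4 ⊕ 0xBB = 0x52.
P'[4]: 0x76 ⊕ 0x86 ⊕ 0x10 = 0xE0.
P'[5]: 0x25 ⊕ 0xCA ⊕ 0x1D = 0xF2.

P'[1] = 0x02, P'[2] = 0x48, P'[3] = 0x52, P'[4] = 0xE0, P'[5] = 0xF2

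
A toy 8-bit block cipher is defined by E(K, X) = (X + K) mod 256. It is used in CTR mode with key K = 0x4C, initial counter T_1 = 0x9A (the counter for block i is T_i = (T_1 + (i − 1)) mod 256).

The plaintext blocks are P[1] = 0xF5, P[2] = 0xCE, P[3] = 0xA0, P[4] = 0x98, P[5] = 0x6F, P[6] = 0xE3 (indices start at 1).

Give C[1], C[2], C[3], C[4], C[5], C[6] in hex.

C[1] = 0x13, C[2] = 0x29, C[3] = 0x48, C[4] = 0x71, C[5] = 0x85, C[6] = 0x08

CTR encryption: S_i = E(K, T_i) where T_i is the counter for block i; C_i = P_i ⊕ S_i.
C[1]: T = 0x9A, S = E(K, T) = 0xE6; 0xF5 ⊕ 0xE6 = 0x13.
C[2]: T = 0x9B, S = E(K, T) = 0xE7; 0xCE ⊕ 0xE7 = 0x29.
C[3]: T = 0x9C, S = E(K, T) = 0xE8; 0xA0 ⊕ 0xE8 = 0x48.
C[4]: T = 0x9D, S = E(K, T) = 0xE9; 0x98 ⊕ 0xE9 = 0x71.
C[5]: T = 0x9E, S = E(K, T) = 0xEA; 0x6F ⊕ 0xEA = 0x85.
C[6]: T = 0x9F, S = E(K, T) = 0xEB; 0xE3 ⊕ 0xEB = 0x08.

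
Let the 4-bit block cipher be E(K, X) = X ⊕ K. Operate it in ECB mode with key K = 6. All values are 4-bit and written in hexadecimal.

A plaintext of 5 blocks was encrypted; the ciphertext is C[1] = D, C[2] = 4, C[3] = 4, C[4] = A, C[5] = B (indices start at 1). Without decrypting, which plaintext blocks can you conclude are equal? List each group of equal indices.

ECB encrypts each block independently with the same key, so equal ciphertext blocks imply equal plaintext blocks.
C[2] = C[3] = 4, so P[2] = P[3].

P[2] = P[3]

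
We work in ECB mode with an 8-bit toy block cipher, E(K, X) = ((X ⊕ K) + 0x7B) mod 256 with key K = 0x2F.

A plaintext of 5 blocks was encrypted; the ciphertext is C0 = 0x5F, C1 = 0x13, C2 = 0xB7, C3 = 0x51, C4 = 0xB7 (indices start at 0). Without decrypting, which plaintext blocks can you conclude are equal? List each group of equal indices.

P2 = P4

ECB encrypts each block independently with the same key, so equal ciphertext blocks imply equal plaintext blocks.
C2 = C4 = 0xB7, so P2 = P4.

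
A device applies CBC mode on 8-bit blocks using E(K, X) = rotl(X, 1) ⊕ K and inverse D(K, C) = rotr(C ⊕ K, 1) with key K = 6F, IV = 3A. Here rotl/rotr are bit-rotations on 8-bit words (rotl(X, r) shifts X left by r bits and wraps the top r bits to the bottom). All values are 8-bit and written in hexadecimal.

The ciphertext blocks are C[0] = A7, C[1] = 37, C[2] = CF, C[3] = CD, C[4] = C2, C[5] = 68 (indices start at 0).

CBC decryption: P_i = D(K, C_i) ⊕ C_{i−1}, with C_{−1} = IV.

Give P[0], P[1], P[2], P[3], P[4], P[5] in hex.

P[0] = 5E, P[1] = 8B, P[2] = 67, P[3] = 9E, P[4] = 1B, P[5] = 41

P[0]: D(K, A7) = 64; 64 ⊕ 3A = 5E.
P[1]: D(K, 37) = 2C; 2C ⊕ A7 = 8B.
P[2]: D(K, CF) = 50; 50 ⊕ 37 = 67.
P[3]: D(K, CD) = 51; 51 ⊕ CF = 9E.
P[4]: D(K, C2) = D6; D6 ⊕ CD = 1B.
P[5]: D(K, 68) = 83; 83 ⊕ C2 = 41.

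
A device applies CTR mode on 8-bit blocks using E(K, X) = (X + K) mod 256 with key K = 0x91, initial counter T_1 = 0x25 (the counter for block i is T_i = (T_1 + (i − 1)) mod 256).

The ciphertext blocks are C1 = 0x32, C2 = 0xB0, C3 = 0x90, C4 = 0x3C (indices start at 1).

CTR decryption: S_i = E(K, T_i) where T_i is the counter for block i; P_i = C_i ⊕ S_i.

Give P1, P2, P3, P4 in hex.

P1 = 0x84, P2 = 0x07, P3 = 0x28, P4 = 0x85

P1: T = 0x25, S = E(K, T) = 0xB6; 0x32 ⊕ 0xB6 = 0x84.
P2: T = 0x26, S = E(K, T) = 0xB7; 0xB0 ⊕ 0xB7 = 0x07.
P3: T = 0x27, S = E(K, T) = 0xB8; 0x90 ⊕ 0xB8 = 0x28.
P4: T = 0x28, S = E(K, T) = 0xB9; 0x3C ⊕ 0xB9 = 0x85.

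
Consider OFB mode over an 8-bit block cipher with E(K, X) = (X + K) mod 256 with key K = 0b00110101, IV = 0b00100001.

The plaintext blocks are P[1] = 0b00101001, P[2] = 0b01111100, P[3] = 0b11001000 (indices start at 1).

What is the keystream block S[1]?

0b01010110

OFB encryption: S_i = E(K, S_{i−1}) with S_{0} = IV; C_i = P_i ⊕ S_i.
C[1]: S = E(K, 0b00100001) = 0b01010110; 0b00101001 ⊕ 0b01010110 = 0b01111111.
So S[1] = 0b01010110.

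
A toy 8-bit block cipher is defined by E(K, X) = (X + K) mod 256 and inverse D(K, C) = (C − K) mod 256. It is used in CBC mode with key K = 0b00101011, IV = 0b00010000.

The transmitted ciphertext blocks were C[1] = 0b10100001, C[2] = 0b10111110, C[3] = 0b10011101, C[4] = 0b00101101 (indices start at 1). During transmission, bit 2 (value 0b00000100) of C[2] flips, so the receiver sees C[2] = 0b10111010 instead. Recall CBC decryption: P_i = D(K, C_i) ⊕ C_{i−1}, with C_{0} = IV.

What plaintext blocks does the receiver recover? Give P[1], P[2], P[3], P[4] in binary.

Only C[2] changed, to 0b10111010. In CBC, a change in C_i garbles P_i and flips the same bit in P_{i+1}. Decrypting the received ciphertext:
P[1]: D(K, 0b10100001) = 0b01110110; 0b01110110 ⊕ 0b00010000 = 0b01100110.
P[2]: D(K, 0b10111010) = 0b10001111; 0b10001111 ⊕ 0b10100001 = 0b00101110.
P[3]: D(K, 0b10011101) = 0b01110010; 0b01110010 ⊕ 0b10111010 = 0b11001000.
P[4]: D(K, 0b00101101) = 0b00000010; 0b00000010 ⊕ 0b10011101 = 0b10011111.
Blocks that differ from the original plaintext: P[2], P[3].

P[1] = 0b01100110, P[2] = 0b00101110, P[3] = 0b11001000, P[4] = 0b10011111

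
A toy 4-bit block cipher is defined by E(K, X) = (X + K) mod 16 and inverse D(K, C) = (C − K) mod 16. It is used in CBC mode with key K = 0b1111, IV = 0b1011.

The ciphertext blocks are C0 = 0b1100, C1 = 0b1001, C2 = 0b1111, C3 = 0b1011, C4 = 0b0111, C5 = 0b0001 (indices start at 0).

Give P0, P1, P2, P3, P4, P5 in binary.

CBC decryption: P_i = D(K, C_i) ⊕ C_{i−1}, with C_{−1} = IV.
P0: D(K, 0b1100) = 0b1101; 0b1101 ⊕ 0b1011 = 0b0110.
P1: D(K, 0b1001) = 0b1010; 0b1010 ⊕ 0b1100 = 0b0110.
P2: D(K, 0b1111) = 0b0000; 0b0000 ⊕ 0b1001 = 0b1001.
P3: D(K, 0b1011) = 0b1100; 0b1100 ⊕ 0b1111 = 0b0011.
P4: D(K, 0b0111) = 0b1000; 0b1000 ⊕ 0b1011 = 0b0011.
P5: D(K, 0b0001) = 0b0010; 0b0010 ⊕ 0b0111 = 0b0101.

P0 = 0b0110, P1 = 0b0110, P2 = 0b1001, P3 = 0b0011, P4 = 0b0011, P5 = 0b0101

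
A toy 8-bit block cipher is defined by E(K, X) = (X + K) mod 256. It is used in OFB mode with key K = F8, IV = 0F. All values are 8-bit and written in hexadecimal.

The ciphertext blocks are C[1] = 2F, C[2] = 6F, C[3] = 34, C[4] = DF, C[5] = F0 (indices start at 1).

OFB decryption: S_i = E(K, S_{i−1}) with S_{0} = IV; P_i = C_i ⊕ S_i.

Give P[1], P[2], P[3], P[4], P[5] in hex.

P[1]: S = E(K, 0F) = 07; 2F ⊕ 07 = 28.
P[2]: S = E(K, 07) = FF; 6F ⊕ FF = 90.
P[3]: S = E(K, FF) = F7; 34 ⊕ F7 = C3.
P[4]: S = E(K, F7) = EF; DF ⊕ EF = 30.
P[5]: S = E(K, EF) = E7; F0 ⊕ E7 = 17.

P[1] = 28, P[2] = 90, P[3] = C3, P[4] = 30, P[5] = 17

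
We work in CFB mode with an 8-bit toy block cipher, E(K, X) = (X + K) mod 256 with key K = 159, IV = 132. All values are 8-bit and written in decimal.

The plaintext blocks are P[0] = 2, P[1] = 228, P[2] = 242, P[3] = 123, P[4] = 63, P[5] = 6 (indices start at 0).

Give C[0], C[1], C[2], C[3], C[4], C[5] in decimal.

C[0] = 33, C[1] = 36, C[2] = 49, C[3] = 171, C[4] = 117, C[5] = 18

CFB encryption: C_i = P_i ⊕ E(K, C_{i−1}), with C_{−1} = IV.
C[0]: E(K, 132) = 35; 2 ⊕ 35 = 33.
C[1]: E(K, 33) = 192; 228 ⊕ 192 = 36.
C[2]: E(K, 36) = 195; 242 ⊕ 195 = 49.
C[3]: E(K, 49) = 208; 123 ⊕ 208 = 171.
C[4]: E(K, 171) = 74; 63 ⊕ 74 = 117.
C[5]: E(K, 117) = 20; 6 ⊕ 20 = 18.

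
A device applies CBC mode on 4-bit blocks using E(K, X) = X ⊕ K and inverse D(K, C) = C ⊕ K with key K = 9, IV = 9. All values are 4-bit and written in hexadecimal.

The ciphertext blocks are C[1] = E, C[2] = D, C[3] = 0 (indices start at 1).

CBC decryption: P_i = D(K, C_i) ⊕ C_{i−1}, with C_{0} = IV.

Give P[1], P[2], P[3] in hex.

P[1]: D(K, E) = 7; 7 ⊕ 9 = E.
P[2]: D(K, D) = 4; 4 ⊕ E = A.
P[3]: D(K, 0) = 9; 9 ⊕ D = 4.

P[1] = E, P[2] = A, P[3] = 4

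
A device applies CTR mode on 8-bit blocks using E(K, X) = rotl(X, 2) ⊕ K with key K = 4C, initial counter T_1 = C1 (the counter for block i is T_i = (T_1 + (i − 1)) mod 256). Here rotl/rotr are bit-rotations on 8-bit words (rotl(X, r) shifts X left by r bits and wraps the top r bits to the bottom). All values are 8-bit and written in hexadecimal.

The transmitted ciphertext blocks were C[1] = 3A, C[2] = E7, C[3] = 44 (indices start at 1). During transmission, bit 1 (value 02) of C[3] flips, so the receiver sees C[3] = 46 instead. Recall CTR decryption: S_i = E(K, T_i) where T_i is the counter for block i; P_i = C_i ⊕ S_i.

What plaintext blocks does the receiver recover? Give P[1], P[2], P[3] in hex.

P[1] = 71, P[2] = A0, P[3] = 05

Only C[3] changed, to 46. In CTR, a change in C_i flips the same bit in P_i only; the keystream is unaffected. Decrypting the received ciphertext:
P[1]: T = C1, S = E(K, T) = 4B; 3A ⊕ 4B = 71.
P[2]: T = C2, S = E(K, T) = 47; E7 ⊕ 47 = A0.
P[3]: T = C3, S = E(K, T) = 43; 46 ⊕ 43 = 05.
Blocks that differ from the original plaintext: P[3].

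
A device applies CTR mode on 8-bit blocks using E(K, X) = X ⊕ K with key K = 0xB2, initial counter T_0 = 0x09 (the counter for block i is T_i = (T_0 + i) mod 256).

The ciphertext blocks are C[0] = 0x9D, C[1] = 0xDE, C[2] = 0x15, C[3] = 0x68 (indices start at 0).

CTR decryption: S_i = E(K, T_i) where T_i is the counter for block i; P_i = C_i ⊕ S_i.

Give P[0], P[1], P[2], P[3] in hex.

P[0] = 0x26, P[1] = 0x66, P[2] = 0xAC, P[3] = 0xD6

P[0]: T = 0x09, S = E(K, T) = 0xBB; 0x9D ⊕ 0xBB = 0x26.
P[1]: T = 0x0A, S = E(K, T) = 0xB8; 0xDE ⊕ 0xB8 = 0x66.
P[2]: T = 0x0B, S = E(K, T) = 0xB9; 0x15 ⊕ 0xB9 = 0xAC.
P[3]: T = 0x0C, S = E(K, T) = 0xBE; 0x68 ⊕ 0xBE = 0xD6.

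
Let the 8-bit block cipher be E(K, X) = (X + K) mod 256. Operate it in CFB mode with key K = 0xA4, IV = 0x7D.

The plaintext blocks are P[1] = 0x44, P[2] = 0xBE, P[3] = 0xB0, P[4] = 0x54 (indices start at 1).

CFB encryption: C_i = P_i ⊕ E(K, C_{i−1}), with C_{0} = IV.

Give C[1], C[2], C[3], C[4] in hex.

C[1] = 0x65, C[2] = 0xB7, C[3] = 0xEB, C[4] = 0xDB

C[1]: E(K, 0x7D) = 0x21; 0x44 ⊕ 0x21 = 0x65.
C[2]: E(K, 0x65) = 0x09; 0xBE ⊕ 0x09 = 0xB7.
C[3]: E(K, 0xB7) = 0x5B; 0xB0 ⊕ 0x5B = 0xEB.
C[4]: E(K, 0xEB) = 0x8F; 0x54 ⊕ 0x8F = 0xDB.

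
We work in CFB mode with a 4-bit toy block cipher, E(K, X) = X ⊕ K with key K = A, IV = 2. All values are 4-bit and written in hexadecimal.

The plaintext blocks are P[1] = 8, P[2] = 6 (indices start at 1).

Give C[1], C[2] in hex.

CFB encryption: C_i = P_i ⊕ E(K, C_{i−1}), with C_{0} = IV.
C[1]: E(K, 2) = 8; 8 ⊕ 8 = 0.
C[2]: E(K, 0) = A; 6 ⊕ A = C.

C[1] = 0, C[2] = C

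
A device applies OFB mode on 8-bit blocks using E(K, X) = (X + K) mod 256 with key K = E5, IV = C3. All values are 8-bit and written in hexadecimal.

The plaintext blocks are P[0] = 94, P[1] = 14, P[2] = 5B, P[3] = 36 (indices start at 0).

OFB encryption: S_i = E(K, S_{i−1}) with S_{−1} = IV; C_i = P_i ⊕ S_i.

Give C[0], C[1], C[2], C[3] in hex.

C[0] = 3C, C[1] = 99, C[2] = 29, C[3] = 61

C[0]: S = E(K, C3) = A8; 94 ⊕ A8 = 3C.
C[1]: S = E(K, A8) = 8D; 14 ⊕ 8D = 99.
C[2]: S = E(K, 8D) = 72; 5B ⊕ 72 = 29.
C[3]: S = E(K, 72) = 57; 36 ⊕ 57 = 61.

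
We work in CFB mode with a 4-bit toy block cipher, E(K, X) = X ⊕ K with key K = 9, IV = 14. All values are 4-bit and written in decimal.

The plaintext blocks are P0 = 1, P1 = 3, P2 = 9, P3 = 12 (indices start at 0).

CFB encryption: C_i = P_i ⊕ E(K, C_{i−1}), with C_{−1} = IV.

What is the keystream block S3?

5

C0: E(K, 14) = 7; 1 ⊕ 7 = 6.
C1: E(K, 6) = 15; 3 ⊕ 15 = 12.
C2: E(K, 12) = 5; 9 ⊕ 5 = 12.
C3: E(K, 12) = 5; 12 ⊕ 5 = 9.
So S3 = 5.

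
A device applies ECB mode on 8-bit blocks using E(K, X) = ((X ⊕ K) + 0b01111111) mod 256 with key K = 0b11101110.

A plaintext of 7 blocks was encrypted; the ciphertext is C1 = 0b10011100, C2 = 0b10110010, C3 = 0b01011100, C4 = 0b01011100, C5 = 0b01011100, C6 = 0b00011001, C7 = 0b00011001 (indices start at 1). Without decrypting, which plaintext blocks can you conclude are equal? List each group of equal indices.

P3 = P4 = P5; P6 = P7

ECB encrypts each block independently with the same key, so equal ciphertext blocks imply equal plaintext blocks.
C3 = C4 = C5 = 0b01011100, so P3 = P4 = P5.
C6 = C7 = 0b00011001, so P6 = P7.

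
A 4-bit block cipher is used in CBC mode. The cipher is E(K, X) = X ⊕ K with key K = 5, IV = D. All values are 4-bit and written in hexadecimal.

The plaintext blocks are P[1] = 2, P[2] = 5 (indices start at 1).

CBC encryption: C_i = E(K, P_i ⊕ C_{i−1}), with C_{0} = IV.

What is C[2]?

C[1]: P[1] ⊕ D = F; E(K, F) = A.
C[2]: P[2] ⊕ A = F; E(K, F) = A.

C[2] = A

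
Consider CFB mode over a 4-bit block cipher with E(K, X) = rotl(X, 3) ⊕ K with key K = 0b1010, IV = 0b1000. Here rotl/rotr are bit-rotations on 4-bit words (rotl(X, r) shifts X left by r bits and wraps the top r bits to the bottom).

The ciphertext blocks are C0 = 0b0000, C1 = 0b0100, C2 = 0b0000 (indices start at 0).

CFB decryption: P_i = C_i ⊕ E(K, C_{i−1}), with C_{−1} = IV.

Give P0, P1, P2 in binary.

P0 = 0b1110, P1 = 0b1110, P2 = 0b1000

P0: E(K, 0b1000) = 0b1110; 0b0000 ⊕ 0b1110 = 0b1110.
P1: E(K, 0b0000) = 0b1010; 0b0100 ⊕ 0b1010 = 0b1110.
P2: E(K, 0b0100) = 0b1000; 0b0000 ⊕ 0b1000 = 0b1000.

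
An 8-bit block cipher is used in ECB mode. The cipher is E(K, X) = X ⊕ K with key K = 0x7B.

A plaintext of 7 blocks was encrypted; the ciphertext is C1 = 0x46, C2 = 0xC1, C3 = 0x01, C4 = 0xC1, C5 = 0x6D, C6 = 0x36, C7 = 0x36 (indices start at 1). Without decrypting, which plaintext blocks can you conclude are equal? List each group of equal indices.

P2 = P4; P6 = P7

ECB encrypts each block independently with the same key, so equal ciphertext blocks imply equal plaintext blocks.
C2 = C4 = 0xC1, so P2 = P4.
C6 = C7 = 0x36, so P6 = P7.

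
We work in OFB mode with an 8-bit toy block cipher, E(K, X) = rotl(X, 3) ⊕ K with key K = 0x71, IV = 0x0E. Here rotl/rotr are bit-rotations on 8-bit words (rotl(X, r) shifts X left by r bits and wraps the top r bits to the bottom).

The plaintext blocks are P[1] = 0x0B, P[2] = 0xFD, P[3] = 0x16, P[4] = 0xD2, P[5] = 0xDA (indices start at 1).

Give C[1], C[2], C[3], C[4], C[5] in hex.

OFB encryption: S_i = E(K, S_{i−1}) with S_{0} = IV; C_i = P_i ⊕ S_i.
C[1]: S = E(K, 0x0E) = 0x01; 0x0B ⊕ 0x01 = 0x0A.
C[2]: S = E(K, 0x01) = 0x79; 0xFD ⊕ 0x79 = 0x84.
C[3]: S = E(K, 0x79) = 0xBA; 0x16 ⊕ 0xBA = 0xAC.
C[4]: S = E(K, 0xBA) = 0xA4; 0xD2 ⊕ 0xA4 = 0x76.
C[5]: S = E(K, 0xA4) = 0x54; 0xDA ⊕ 0x54 = 0x8E.

C[1] = 0x0A, C[2] = 0x84, C[3] = 0xAC, C[4] = 0x76, C[5] = 0x8E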